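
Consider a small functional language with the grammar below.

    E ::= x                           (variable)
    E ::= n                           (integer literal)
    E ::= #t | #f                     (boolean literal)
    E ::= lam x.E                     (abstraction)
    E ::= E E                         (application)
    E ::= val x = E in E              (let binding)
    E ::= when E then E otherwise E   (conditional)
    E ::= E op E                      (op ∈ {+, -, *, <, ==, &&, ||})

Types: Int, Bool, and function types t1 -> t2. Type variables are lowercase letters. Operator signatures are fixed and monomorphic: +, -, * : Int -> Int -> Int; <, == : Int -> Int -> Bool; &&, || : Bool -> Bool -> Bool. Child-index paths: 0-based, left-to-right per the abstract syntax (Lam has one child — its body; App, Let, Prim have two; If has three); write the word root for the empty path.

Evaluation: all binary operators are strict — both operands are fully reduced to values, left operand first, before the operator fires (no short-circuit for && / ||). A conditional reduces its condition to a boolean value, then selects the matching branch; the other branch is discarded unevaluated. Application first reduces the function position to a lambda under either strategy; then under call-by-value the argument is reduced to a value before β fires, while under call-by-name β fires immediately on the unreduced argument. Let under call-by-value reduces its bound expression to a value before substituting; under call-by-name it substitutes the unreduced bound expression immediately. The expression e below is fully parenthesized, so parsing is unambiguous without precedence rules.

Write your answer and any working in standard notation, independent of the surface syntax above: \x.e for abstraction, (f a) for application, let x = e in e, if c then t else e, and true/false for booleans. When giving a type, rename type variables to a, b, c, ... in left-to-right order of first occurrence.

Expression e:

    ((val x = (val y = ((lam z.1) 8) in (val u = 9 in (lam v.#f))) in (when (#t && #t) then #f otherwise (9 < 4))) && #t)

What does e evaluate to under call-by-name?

Answer: false

Working:
step 0: ((let x = (let y = ((\z.1) 8) in (let u = 9 in (\v.false))) in (if (true && true) then false else (9 < 4))) && true)
step 1: [let@0] ((if (true && true) then false else (9 < 4)) && true)
step 2: [delta@0.0] ((if true then false else (9 < 4)) && true)
step 3: [if@0] (false && true)
step 4: [delta@root] false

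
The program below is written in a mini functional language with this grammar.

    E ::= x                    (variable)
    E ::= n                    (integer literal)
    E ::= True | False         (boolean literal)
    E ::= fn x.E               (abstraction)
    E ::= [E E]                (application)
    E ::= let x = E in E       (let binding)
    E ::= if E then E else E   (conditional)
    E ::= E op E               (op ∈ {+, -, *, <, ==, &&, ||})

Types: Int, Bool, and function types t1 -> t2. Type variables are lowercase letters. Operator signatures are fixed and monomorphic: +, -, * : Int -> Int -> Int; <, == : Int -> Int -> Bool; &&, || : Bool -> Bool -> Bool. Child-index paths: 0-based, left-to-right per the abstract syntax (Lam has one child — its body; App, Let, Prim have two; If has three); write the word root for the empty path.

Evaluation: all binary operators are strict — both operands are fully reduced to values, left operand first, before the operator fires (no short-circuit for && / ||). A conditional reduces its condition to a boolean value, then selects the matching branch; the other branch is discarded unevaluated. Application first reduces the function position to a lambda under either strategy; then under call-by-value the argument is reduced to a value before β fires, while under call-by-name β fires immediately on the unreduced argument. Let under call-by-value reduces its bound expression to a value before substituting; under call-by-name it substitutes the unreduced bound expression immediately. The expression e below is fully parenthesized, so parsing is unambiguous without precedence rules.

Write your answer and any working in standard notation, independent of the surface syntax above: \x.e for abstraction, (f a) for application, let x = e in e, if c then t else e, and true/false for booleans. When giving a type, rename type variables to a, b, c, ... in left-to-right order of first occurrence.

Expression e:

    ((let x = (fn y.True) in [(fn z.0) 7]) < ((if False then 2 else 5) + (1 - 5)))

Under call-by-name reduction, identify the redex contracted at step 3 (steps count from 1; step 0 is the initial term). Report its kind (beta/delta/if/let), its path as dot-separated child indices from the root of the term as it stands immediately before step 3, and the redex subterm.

Answer: if at 1.0 : (if false then 2 else 5)

Trace:
step 0: ((let x = (\y.true) in ((\z.0) 7)) < ((if false then 2 else 5) + (1 - 5)))
step 1: [let@0] (((\z.0) 7) < ((if false then 2 else 5) + (1 - 5)))
step 2: [beta@0] (0 < ((if false then 2 else 5) + (1 - 5)))
step 3: [if@1.0] (0 < (5 + (1 - 5)))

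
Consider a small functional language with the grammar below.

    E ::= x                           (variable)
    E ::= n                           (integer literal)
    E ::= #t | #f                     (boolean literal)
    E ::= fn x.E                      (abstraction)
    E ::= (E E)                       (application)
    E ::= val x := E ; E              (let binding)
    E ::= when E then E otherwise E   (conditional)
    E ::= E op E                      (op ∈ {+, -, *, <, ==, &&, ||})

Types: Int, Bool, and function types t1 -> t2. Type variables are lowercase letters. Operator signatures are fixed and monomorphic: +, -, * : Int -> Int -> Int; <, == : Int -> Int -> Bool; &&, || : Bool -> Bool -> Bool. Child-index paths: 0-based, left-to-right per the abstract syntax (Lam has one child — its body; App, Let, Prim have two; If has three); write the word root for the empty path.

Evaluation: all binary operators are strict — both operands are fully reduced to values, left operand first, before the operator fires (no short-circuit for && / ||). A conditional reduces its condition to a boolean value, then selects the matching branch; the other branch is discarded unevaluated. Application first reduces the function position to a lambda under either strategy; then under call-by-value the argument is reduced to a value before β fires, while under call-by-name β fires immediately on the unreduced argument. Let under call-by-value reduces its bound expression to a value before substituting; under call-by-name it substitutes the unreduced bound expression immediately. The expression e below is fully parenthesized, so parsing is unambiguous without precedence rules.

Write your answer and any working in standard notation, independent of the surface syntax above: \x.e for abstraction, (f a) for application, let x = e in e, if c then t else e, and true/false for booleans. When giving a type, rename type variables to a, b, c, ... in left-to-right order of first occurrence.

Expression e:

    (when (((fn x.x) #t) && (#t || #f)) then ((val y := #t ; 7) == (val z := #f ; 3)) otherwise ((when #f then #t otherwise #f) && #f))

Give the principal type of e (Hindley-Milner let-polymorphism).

Trace:
x : a
\x._ : a -> a
  unify a -> a ~ Bool -> b
  unify a ~ Bool
  unify Bool ~ b
_ _ : Bool
  unify Bool ~ Bool
  unify Bool ~ Bool
  unify Bool ~ Bool
  unify Bool ~ Bool
  unify Bool ~ Bool
let y : Bool
  unify Int ~ Int
let z : Bool
  unify Int ~ Int
  unify Bool ~ Bool
  unify Bool ~ Bool
  unify Bool ~ Bool
  unify Bool ~ Bool
  unify Bool ~ Bool

Answer: Bool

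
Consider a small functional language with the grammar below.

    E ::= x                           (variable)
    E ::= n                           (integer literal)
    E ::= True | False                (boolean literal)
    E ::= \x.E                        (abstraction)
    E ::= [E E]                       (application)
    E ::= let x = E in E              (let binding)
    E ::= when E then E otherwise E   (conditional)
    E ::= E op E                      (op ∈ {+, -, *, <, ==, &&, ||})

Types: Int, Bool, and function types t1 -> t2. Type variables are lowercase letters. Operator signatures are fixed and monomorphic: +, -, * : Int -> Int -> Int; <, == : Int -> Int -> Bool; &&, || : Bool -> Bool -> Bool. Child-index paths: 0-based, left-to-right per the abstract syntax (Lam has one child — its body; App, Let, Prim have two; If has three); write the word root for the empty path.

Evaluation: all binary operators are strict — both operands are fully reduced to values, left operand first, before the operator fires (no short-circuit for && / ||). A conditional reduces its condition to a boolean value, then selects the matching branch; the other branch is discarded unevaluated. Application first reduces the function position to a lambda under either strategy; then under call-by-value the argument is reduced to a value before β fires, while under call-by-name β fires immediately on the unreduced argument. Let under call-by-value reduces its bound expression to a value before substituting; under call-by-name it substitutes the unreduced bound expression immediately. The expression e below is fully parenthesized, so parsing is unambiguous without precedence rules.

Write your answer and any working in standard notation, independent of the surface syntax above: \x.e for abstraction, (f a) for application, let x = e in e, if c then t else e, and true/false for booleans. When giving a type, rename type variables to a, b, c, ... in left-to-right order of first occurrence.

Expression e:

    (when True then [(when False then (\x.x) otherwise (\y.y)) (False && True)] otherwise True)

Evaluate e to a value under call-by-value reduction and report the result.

Answer: false

Working:
step 0: (if true then ((if false then (\x.x) else (\y.y)) (false && true)) else true)
step 1: [if@root] ((if false then (\x.x) else (\y.y)) (false && true))
step 2: [if@0] ((\y.y) (false && true))
step 3: [delta@1] ((\y.y) false)
step 4: [beta@root] false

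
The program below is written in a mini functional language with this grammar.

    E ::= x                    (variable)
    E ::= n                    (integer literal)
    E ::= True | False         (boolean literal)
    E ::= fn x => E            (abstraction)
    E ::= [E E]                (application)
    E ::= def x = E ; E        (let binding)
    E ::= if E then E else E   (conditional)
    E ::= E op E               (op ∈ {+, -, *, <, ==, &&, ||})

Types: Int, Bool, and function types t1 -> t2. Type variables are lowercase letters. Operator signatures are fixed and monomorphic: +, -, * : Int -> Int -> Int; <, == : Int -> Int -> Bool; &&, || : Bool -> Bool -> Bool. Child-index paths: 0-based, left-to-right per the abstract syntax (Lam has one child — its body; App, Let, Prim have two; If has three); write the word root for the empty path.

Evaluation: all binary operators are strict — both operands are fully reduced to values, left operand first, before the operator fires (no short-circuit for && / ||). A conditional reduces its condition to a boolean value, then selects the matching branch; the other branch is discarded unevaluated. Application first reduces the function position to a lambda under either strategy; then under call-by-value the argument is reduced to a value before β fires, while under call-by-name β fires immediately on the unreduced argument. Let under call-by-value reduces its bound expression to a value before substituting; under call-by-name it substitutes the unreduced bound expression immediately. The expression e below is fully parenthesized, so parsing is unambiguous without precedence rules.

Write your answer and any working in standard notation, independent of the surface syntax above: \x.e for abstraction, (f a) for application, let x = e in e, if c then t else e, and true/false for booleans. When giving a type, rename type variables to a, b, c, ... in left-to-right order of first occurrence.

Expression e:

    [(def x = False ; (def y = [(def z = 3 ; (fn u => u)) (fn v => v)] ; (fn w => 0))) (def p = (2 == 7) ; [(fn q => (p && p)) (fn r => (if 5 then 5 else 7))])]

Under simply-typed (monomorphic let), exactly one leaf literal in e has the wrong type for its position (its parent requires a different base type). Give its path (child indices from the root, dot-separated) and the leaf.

Working:
let x : Bool
let z : Int
u : a
\u._ : a -> a
v : b
\v._ : b -> b
  unify a -> a ~ (b -> b) -> c
  unify a ~ b -> b
  unify b -> b ~ c
_ _ : b -> b
let y : b -> b
\w._ : d -> Int
  unify Int ~ Int
  unify Int ~ Int
let p : Bool
p : Bool
  unify Bool ~ Bool
p : Bool
  unify Bool ~ Bool
\q._ : e -> Bool
  unify Int ~ Bool
  FAIL: mismatch Int ~ Bool

Answer: 1.1.1.0.0 : 5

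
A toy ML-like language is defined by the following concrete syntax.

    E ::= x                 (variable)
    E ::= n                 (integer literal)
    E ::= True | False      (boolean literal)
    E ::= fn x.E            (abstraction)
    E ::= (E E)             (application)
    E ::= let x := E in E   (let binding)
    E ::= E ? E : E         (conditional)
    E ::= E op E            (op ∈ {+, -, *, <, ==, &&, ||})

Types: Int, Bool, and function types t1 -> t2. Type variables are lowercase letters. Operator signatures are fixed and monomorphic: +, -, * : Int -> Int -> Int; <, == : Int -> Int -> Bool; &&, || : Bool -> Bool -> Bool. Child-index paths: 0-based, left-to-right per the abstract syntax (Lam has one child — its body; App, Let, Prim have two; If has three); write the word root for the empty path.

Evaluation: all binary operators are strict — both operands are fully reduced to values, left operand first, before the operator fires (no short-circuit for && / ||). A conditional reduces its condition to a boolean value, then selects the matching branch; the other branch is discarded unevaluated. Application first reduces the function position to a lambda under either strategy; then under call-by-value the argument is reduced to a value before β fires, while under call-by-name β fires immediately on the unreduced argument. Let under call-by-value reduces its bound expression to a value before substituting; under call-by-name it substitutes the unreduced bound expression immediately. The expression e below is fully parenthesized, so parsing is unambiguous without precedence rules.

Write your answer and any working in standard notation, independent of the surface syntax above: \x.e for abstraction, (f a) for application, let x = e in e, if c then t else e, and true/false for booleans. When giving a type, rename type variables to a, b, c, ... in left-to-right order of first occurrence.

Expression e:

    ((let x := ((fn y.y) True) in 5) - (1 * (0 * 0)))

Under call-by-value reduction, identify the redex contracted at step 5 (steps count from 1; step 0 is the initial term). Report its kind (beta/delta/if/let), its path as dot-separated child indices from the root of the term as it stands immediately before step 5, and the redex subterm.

Derivation:
step 0: ((let x = ((\y.y) true) in 5) - (1 * (0 * 0)))
step 1: [beta@0.0] ((let x = true in 5) - (1 * (0 * 0)))
step 2: [let@0] (5 - (1 * (0 * 0)))
step 3: [delta@1.1] (5 - (1 * 0))
step 4: [delta@1] (5 - 0)
step 5: [delta@root] 5

Answer: delta at root : (5 - 0)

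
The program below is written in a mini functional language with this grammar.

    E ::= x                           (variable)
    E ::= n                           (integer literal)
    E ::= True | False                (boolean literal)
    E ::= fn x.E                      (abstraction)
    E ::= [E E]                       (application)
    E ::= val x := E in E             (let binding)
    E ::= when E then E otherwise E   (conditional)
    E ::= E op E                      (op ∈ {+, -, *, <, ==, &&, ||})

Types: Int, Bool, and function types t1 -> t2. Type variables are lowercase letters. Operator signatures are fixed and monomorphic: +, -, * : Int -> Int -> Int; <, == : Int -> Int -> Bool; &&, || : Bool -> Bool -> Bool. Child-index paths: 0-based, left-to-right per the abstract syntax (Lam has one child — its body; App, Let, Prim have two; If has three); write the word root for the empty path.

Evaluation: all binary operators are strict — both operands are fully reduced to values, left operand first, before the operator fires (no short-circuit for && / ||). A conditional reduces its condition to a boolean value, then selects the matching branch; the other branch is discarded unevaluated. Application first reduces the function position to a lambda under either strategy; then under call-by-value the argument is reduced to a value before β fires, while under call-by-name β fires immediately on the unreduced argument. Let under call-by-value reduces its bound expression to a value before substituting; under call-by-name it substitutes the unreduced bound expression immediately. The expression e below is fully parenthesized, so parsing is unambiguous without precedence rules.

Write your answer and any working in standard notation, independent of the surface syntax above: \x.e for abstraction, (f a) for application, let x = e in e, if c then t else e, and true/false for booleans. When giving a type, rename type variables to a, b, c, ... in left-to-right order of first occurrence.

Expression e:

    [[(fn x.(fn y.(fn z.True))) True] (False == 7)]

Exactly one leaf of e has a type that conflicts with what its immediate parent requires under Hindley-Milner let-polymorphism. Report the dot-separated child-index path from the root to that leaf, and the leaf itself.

Working:
\z._ : c -> Bool
\y._ : b -> c -> Bool
\x._ : a -> b -> c -> Bool
  unify a -> b -> c -> Bool ~ Bool -> d
  unify a ~ Bool
  unify b -> c -> Bool ~ d
_ _ : b -> c -> Bool
  unify Bool ~ Int
  FAIL: mismatch Bool ~ Int

Answer: 1.0 : false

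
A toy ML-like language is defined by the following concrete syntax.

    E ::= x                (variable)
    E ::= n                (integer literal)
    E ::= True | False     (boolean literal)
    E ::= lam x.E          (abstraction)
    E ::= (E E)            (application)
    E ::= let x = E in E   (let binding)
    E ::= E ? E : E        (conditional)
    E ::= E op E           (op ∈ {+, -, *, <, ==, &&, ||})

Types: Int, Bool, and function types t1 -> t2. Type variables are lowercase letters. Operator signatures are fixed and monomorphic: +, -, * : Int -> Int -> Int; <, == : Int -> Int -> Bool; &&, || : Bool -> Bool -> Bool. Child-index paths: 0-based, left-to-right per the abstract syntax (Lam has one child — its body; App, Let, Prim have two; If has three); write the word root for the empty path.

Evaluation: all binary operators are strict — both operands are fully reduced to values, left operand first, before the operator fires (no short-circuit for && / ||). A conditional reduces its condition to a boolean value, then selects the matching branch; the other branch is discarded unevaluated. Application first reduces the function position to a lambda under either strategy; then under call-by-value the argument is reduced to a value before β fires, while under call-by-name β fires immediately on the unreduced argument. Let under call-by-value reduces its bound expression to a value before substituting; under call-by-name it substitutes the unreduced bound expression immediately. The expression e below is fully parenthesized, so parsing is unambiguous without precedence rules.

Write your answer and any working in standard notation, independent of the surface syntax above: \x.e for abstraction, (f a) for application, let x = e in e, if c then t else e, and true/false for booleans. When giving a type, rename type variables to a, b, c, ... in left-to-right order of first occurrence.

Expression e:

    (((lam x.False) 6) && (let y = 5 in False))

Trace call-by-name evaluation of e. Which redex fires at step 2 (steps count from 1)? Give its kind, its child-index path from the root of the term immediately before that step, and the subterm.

Answer: let at 1 : (let y = 5 in false)

Derivation:
step 0: (((\x.false) 6) && (let y = 5 in false))
step 1: [beta@0] (false && (let y = 5 in false))
step 2: [let@1] (false && false)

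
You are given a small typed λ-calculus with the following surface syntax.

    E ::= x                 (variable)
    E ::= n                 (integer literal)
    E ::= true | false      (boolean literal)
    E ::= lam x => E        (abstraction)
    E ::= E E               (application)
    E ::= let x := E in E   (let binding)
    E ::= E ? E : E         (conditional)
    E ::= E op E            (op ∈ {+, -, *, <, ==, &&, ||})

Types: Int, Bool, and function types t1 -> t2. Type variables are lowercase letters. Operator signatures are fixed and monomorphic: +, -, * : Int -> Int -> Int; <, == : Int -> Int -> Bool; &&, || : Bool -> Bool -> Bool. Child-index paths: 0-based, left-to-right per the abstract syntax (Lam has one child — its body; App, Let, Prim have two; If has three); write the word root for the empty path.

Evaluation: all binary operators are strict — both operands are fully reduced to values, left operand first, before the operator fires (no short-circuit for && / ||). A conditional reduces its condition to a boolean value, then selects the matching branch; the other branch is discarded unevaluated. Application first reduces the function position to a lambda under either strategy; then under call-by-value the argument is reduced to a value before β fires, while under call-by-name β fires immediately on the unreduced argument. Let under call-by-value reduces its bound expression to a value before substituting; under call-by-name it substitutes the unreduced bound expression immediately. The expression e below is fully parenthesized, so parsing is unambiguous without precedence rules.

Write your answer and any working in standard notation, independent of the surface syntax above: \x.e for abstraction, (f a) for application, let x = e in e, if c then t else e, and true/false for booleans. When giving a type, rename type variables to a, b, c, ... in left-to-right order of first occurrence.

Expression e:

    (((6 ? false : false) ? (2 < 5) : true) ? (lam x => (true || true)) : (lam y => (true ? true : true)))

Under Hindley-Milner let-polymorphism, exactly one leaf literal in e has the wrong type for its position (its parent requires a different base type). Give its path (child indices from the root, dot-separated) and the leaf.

Derivation:
  unify Int ~ Bool
  FAIL: mismatch Int ~ Bool

Answer: 0.0.0 : 6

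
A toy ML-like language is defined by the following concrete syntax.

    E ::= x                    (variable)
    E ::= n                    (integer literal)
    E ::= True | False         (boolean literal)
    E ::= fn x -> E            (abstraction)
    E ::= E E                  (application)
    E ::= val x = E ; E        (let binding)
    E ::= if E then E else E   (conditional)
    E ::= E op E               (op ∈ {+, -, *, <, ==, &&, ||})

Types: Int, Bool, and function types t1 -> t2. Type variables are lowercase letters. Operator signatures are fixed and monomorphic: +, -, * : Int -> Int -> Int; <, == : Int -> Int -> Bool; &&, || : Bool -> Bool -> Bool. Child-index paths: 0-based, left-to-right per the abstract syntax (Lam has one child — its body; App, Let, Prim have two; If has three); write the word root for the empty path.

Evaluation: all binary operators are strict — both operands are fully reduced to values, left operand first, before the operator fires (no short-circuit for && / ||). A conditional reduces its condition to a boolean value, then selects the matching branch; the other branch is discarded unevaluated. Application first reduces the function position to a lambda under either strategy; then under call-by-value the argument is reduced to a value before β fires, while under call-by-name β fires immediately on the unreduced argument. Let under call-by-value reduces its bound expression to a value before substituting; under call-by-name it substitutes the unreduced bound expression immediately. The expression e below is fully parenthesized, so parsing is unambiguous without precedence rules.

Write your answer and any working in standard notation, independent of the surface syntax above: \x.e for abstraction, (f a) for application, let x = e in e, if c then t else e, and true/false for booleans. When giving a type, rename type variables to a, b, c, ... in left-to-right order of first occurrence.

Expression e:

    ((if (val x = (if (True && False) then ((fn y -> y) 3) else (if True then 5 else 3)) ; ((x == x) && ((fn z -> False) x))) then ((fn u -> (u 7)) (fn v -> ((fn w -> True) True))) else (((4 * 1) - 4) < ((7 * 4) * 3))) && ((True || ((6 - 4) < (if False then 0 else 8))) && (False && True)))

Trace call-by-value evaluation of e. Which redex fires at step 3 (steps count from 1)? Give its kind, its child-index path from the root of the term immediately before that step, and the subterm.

Answer: if at 0.0.0 : (if true then 5 else 3)

Derivation:
step 0: ((if (let x = (if (true && false) then ((\y.y) 3) else (if true then 5 else 3)) in ((x == x) && ((\z.false) x))) then ((\u.(u 7)) (\v.((\w.true) true))) else (((4 * 1) - 4) < ((7 * 4) * 3))) && ((true || ((6 - 4) < (if false then 0 else 8))) && (false && true)))
step 1: [delta@0.0.0.0] ((if (let x = (if false then ((\y.y) 3) else (if true then 5 else 3)) in ((x == x) && ((\z.false) x))) then ((\u.(u 7)) (\v.((\w.true) true))) else (((4 * 1) - 4) < ((7 * 4) * 3))) && ((true || ((6 - 4) < (if false then 0 else 8))) && (false && true)))
step 2: [if@0.0.0] ((if (let x = (if true then 5 else 3) in ((x == x) && ((\z.false) x))) then ((\u.(u 7)) (\v.((\w.true) true))) else (((4 * 1) - 4) < ((7 * 4) * 3))) && ((true || ((6 - 4) < (if false then 0 else 8))) && (false && true)))
step 3: [if@0.0.0] ((if (let x = 5 in ((x == x) && ((\z.false) x))) then ((\u.(u 7)) (\v.((\w.true) true))) else (((4 * 1) - 4) < ((7 * 4) * 3))) && ((true || ((6 - 4) < (if false then 0 else 8))) && (false && true)))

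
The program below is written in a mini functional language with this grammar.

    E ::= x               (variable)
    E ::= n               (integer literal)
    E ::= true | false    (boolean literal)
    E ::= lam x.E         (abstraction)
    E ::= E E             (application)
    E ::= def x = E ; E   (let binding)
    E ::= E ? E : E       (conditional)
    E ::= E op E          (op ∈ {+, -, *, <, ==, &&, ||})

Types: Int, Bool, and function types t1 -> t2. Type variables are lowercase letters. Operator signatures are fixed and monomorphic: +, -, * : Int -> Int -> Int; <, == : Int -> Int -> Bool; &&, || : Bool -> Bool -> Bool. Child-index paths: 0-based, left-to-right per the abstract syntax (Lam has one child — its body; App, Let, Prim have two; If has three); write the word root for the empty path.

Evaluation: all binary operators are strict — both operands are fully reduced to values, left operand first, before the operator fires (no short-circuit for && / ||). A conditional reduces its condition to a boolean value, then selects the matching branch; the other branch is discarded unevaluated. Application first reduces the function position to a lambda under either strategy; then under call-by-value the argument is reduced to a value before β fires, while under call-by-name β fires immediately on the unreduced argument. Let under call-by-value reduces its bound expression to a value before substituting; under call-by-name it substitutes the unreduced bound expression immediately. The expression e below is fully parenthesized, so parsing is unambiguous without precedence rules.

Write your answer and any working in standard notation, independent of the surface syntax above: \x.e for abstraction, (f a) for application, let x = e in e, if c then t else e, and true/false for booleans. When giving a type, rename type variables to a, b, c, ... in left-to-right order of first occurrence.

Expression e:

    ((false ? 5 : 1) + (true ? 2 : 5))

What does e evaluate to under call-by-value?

Derivation:
step 0: ((if false then 5 else 1) + (if true then 2 else 5))
step 1: [if@0] (1 + (if true then 2 else 5))
step 2: [if@1] (1 + 2)
step 3: [delta@root] 3

Answer: 3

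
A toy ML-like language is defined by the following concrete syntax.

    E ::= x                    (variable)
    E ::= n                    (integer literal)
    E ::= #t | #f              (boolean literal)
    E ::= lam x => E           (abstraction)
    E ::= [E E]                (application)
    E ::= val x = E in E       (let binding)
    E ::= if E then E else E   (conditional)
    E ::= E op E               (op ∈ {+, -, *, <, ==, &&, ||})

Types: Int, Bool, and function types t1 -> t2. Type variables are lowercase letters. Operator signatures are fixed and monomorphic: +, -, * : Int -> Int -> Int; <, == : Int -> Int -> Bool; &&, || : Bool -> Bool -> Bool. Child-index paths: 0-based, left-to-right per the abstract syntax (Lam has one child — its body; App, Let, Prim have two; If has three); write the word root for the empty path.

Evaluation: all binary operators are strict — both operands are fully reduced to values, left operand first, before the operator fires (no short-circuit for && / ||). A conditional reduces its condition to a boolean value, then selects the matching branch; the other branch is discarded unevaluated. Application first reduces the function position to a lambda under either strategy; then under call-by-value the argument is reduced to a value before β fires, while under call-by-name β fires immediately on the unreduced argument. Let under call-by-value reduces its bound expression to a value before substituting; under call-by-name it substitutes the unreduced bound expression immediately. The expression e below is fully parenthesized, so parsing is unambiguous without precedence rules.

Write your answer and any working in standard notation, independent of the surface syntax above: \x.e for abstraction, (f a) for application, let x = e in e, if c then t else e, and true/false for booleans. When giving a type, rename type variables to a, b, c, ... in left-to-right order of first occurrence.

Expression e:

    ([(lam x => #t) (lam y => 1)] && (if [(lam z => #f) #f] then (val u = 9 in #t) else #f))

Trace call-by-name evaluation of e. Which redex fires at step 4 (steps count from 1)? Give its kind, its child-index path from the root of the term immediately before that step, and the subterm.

Trace:
step 0: (((\x.true) (\y.1)) && (if ((\z.false) false) then (let u = 9 in true) else false))
step 1: [beta@0] (true && (if ((\z.false) false) then (let u = 9 in true) else false))
step 2: [beta@1.0] (true && (if false then (let u = 9 in true) else false))
step 3: [if@1] (true && false)
step 4: [delta@root] false

Answer: delta at root : (true && false)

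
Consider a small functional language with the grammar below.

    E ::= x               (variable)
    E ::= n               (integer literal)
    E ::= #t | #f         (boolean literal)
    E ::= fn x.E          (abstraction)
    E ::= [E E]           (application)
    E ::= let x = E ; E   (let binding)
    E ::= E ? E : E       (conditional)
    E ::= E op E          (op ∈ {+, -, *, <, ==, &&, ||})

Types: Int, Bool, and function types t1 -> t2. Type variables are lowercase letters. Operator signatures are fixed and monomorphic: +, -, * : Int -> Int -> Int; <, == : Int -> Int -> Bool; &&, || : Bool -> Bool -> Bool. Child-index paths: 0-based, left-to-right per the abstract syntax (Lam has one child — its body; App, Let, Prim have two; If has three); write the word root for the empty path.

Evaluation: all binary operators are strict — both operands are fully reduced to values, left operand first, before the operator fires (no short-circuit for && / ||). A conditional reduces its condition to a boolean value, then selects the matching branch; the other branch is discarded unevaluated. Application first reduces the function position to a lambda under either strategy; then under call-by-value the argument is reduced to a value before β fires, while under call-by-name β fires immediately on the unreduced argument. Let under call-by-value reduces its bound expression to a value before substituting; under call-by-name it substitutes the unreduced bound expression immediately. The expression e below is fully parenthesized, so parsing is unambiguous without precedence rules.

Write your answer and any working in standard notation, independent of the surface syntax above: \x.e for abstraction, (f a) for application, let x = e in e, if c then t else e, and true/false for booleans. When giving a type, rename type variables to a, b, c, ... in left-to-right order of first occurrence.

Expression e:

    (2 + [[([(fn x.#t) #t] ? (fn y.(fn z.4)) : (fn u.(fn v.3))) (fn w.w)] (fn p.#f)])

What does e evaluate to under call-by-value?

Derivation:
step 0: (2 + (((if ((\x.true) true) then (\y.(\z.4)) else (\u.(\v.3))) (\w.w)) (\p.false)))
step 1: [beta@1.0.0.0] (2 + (((if true then (\y.(\z.4)) else (\u.(\v.3))) (\w.w)) (\p.false)))
step 2: [if@1.0.0] (2 + (((\y.(\z.4)) (\w.w)) (\p.false)))
step 3: [beta@1.0] (2 + ((\z.4) (\p.false)))
step 4: [beta@1] (2 + 4)
step 5: [delta@root] 6

Answer: 6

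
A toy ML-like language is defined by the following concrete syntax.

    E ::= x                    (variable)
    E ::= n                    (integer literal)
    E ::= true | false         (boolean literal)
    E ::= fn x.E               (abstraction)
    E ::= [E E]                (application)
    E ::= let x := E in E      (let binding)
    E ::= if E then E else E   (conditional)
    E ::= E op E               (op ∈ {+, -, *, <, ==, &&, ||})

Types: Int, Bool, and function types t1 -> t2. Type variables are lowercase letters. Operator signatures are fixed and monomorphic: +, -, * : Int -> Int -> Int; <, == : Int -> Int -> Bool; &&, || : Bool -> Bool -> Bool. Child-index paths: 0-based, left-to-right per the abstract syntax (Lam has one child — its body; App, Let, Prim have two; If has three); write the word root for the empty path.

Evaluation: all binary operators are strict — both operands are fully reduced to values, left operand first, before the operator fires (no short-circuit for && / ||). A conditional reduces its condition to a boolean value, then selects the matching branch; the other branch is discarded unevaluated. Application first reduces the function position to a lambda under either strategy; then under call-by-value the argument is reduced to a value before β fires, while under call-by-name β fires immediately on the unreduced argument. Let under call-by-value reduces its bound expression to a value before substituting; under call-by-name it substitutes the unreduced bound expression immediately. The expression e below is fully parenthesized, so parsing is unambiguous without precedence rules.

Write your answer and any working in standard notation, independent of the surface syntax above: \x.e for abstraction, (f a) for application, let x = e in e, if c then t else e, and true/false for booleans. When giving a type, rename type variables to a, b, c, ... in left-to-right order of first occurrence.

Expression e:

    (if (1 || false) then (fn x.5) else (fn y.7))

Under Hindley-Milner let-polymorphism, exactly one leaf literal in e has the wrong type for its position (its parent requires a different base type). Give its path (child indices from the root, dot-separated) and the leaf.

Answer: 0.0 : 1

Trace:
  unify Int ~ Bool
  FAIL: mismatch Int ~ Bool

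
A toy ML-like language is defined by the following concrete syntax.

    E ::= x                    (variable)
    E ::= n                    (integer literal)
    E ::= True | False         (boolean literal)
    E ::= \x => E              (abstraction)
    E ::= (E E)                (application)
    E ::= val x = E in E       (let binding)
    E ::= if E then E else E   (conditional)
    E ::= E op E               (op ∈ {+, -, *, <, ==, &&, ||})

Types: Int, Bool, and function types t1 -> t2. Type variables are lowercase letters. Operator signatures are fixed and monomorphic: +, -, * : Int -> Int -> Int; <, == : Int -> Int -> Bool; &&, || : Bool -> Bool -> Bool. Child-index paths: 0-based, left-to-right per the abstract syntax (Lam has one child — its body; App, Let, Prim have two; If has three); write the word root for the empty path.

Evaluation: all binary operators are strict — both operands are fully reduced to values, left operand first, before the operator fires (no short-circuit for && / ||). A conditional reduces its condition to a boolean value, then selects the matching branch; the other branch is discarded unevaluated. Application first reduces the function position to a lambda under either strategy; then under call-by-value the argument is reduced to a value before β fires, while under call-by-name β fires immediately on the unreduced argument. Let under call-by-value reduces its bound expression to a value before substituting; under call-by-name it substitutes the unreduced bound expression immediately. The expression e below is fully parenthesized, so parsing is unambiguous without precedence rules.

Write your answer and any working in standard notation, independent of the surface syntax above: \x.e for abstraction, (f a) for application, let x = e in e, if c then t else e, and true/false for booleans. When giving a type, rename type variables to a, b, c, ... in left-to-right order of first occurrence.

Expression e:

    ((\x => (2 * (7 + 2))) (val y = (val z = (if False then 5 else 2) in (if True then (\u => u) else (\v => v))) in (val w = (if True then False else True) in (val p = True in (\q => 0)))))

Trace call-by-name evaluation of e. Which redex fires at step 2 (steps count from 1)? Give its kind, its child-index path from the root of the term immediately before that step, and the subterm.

Working:
step 0: ((\x.(2 * (7 + 2))) (let y = (let z = (if false then 5 else 2) in (if true then (\u.u) else (\v.v))) in (let w = (if true then false else true) in (let p = true in (\q.0)))))
step 1: [beta@root] (2 * (7 + 2))
step 2: [delta@1] (2 * 9)

Answer: delta at 1 : (7 + 2)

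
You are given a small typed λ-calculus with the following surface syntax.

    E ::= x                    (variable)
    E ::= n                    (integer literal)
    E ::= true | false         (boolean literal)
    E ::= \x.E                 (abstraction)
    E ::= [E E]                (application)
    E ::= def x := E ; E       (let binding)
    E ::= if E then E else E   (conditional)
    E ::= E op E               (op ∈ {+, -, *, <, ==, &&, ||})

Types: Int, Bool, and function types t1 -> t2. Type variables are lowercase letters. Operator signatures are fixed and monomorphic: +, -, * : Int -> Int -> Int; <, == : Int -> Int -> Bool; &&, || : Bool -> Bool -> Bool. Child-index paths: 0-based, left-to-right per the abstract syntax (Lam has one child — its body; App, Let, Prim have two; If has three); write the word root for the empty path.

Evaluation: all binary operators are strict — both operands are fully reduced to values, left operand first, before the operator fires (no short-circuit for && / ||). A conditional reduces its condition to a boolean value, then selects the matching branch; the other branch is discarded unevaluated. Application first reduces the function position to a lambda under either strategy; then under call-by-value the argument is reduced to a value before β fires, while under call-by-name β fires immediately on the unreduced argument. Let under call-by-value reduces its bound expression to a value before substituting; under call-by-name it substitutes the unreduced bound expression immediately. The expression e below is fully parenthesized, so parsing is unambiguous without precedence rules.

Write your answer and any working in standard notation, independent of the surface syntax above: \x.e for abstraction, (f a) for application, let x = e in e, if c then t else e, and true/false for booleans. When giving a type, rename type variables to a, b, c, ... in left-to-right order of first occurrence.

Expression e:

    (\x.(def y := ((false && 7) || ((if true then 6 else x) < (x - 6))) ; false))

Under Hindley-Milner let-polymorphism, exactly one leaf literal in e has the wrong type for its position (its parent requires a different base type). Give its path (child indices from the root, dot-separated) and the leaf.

Working:
  unify Bool ~ Bool
  unify Int ~ Bool
  FAIL: mismatch Int ~ Bool

Answer: 0.0.0.1 : 7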